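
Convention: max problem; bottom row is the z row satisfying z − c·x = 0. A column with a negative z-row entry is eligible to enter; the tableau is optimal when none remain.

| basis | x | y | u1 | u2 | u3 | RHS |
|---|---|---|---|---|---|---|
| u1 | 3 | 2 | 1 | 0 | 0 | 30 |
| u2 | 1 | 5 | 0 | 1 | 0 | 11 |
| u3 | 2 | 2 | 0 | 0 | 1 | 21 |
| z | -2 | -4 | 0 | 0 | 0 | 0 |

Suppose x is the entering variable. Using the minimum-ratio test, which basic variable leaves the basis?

Column x entries and ratios — u1: 30/3 = 10; u2: 11/1 = 11; u3: 21/2 = 21/2.
Smallest ratio is 10 in the row of u1, so u1 leaves.

u1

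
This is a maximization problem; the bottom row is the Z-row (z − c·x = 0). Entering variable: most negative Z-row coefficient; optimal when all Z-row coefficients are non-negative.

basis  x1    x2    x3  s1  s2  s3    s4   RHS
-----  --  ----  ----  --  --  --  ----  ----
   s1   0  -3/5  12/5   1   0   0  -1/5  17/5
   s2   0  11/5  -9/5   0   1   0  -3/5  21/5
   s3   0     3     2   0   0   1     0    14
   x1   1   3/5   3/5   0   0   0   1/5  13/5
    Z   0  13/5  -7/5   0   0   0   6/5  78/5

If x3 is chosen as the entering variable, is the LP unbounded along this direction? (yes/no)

Column x3 has positive entries in row(s) 1, 3, 4, so the ratio test bounds it — not unbounded.

no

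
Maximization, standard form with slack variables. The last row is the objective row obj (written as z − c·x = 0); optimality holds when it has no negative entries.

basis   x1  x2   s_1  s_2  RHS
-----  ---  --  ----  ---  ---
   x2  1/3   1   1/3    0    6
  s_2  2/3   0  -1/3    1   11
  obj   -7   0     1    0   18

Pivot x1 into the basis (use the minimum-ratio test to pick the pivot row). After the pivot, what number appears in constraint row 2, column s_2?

3/2

Ratio test on column x1 — row 1: 6/(1/3) = 18; row 2: 11/(2/3) = 33/2. Minimum is 33/2 at row 2 (s_2 leaves); pivot element 2/3.
Divide row 2 by 2/3; eliminate column x1 from the other rows.
In the new row 2, the s_2 entry is the old entry divided by the pivot: 1/(2/3) = 3/2.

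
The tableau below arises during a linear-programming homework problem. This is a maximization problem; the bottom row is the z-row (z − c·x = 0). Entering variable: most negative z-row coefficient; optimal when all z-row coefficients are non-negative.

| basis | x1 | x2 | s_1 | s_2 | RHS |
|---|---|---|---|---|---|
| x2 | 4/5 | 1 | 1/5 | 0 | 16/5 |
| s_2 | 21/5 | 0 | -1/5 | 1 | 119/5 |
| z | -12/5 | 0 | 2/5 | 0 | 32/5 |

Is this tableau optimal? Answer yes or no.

no

The z-row has a negative entry -12/5 in column x1, so it is not optimal.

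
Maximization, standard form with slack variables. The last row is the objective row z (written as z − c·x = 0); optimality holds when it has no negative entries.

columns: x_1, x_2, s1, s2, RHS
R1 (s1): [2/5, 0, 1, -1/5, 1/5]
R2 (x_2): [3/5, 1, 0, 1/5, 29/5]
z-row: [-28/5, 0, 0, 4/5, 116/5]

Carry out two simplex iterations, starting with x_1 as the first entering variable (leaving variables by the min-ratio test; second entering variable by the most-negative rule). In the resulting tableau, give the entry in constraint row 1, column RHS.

6

Ratio test on column x_1 — row 1: (1/5)/(2/5) = 1/2; row 2: (29/5)/(3/5) = 29/3. Minimum is 1/2 at row 1 (s1 leaves); pivot element 2/5.
Divide row 1 by 2/5; eliminate column x_1 from the other rows.
Second iteration: most negative z-row entry is -2 in column s2, so s2 enters.
Ratio test on column s2 — row 1: entry -1/2 ≤ 0; row 2: (11/2)/(1/2) = 11. Minimum is 11 at row 2 (x_2 leaves); pivot element 1/2.
Divide row 2 by 1/2; eliminate column s2 from the other rows.
After both pivots, the entry at constraint row 1, column RHS is 6.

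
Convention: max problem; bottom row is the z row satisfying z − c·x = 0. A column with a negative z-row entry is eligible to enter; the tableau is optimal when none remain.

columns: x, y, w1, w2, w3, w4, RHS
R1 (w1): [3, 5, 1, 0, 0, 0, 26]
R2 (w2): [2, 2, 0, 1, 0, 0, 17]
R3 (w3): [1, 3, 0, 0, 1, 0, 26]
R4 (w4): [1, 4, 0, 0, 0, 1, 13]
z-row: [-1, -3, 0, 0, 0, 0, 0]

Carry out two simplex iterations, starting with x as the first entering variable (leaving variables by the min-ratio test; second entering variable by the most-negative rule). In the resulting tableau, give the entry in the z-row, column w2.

-1

Ratio test on column x — row 1: 26/3 = 26/3; row 2: 17/2 = 17/2; row 3: 26/1 = 26; row 4: 13/1 = 13. Minimum is 17/2 at row 2 (w2 leaves); pivot element 2.
Divide row 2 by 2; eliminate column x from the other rows.
Second iteration: most negative z-row entry is -2 in column y, so y enters.
Ratio test on column y — row 1: (1/2)/2 = 1/4; row 2: (17/2)/1 = 17/2; row 3: (35/2)/2 = 35/4; row 4: (9/2)/3 = 3/2. Minimum is 1/4 at row 1 (w1 leaves); pivot element 2.
Divide row 1 by 2; eliminate column y from the other rows.
After both pivots, the entry at the z-row, column w2 is -1.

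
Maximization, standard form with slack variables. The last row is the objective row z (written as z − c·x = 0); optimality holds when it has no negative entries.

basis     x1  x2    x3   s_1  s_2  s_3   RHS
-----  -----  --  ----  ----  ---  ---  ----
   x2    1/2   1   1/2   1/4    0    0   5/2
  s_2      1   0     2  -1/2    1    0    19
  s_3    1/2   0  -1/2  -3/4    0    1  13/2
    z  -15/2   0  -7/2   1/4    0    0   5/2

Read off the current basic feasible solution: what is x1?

0

x1 is not in the basis, so in the current basic feasible solution x1 = 0.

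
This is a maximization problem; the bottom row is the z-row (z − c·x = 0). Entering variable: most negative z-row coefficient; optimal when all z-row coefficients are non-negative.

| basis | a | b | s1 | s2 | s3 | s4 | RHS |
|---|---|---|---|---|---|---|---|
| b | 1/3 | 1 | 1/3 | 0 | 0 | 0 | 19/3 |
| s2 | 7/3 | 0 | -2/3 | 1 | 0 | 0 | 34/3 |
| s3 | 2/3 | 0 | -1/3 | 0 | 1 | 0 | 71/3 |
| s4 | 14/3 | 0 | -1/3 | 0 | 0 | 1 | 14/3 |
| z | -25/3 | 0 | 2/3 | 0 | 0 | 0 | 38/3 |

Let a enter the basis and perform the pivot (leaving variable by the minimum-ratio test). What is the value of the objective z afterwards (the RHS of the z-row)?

Ratio test on column a — row 1: (19/3)/(1/3) = 19; row 2: (34/3)/(7/3) = 34/7; row 3: (71/3)/(2/3) = 71/2; row 4: (14/3)/(14/3) = 1. Minimum is 1 at row 4 (s4 leaves); pivot element 14/3.
Pivot on row 4; the z-row RHS becomes 38/3 − (-25/3)·1 = 21.

21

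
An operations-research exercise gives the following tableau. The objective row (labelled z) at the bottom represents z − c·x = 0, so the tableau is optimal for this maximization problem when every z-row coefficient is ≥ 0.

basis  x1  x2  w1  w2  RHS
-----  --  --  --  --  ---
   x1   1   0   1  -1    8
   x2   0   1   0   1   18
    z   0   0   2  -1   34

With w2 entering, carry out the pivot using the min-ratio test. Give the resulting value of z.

Ratio test on column w2 — row 1: entry -1 ≤ 0; row 2: 18/1 = 18. Minimum is 18 at row 2 (x2 leaves); pivot element 1.
Pivot on row 2; the z-row RHS becomes 34 − (-1)·18 = 52.

52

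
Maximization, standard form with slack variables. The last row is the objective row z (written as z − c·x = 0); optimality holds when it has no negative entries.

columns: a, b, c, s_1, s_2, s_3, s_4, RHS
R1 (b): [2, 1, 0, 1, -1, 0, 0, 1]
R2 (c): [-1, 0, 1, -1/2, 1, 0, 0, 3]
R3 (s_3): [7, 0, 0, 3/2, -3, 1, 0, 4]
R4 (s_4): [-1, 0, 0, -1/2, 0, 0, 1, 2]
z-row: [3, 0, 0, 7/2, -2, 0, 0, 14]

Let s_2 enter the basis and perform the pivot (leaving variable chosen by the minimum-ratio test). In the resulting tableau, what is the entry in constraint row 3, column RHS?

Ratio test on column s_2 — row 1: entry -1 ≤ 0; row 2: 3/1 = 3; row 3: entry -3 ≤ 0; row 4: entry 0 ≤ 0. Minimum is 3 at row 2 (c leaves); pivot element 1.
Divide row 2 by 1; eliminate column s_2 from the other rows.
Row 3 update in column RHS: 4 − (-3)·3 = 13.

13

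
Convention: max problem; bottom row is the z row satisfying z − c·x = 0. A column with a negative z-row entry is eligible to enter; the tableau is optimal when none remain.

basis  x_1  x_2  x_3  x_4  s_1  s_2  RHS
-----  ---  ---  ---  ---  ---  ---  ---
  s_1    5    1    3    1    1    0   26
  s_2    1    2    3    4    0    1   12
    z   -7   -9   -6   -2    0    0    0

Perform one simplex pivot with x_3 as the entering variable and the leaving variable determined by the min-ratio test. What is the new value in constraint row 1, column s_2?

Ratio test on column x_3 — row 1: 26/3 = 26/3; row 2: 12/3 = 4. Minimum is 4 at row 2 (s_2 leaves); pivot element 3.
Divide row 2 by 3; eliminate column x_3 from the other rows.
Row 1 update in column s_2: 0 − 3·(1/3) = -1.

-1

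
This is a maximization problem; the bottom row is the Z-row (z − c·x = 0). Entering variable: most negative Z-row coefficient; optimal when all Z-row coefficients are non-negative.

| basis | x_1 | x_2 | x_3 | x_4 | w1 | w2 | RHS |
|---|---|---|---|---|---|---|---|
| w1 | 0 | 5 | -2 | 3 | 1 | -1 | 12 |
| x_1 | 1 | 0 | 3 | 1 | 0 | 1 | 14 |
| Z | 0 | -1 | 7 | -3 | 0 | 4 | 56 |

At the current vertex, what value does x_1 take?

x_1 is basic (row 2); its value is the RHS of that row, 14.

14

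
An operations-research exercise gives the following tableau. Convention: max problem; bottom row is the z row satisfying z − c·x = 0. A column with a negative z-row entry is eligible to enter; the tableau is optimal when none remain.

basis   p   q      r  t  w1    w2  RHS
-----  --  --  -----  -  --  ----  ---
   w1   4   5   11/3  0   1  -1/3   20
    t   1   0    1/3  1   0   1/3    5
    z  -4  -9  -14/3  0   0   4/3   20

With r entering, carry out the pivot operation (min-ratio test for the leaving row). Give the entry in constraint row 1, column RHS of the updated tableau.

60/11

Ratio test on column r — row 1: 20/(11/3) = 60/11; row 2: 5/(1/3) = 15. Minimum is 60/11 at row 1 (w1 leaves); pivot element 11/3.
Divide row 1 by 11/3; eliminate column r from the other rows.
In the new row 1, the RHS entry is the old entry divided by the pivot: 20/(11/3) = 60/11.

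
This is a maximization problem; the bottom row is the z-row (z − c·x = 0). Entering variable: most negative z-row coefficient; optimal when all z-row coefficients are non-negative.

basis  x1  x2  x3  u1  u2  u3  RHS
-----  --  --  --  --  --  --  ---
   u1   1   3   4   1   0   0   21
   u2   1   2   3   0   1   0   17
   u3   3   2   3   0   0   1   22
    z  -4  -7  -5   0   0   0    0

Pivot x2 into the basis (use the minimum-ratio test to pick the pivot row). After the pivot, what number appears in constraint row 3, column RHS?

8

Ratio test on column x2 — row 1: 21/3 = 7; row 2: 17/2 = 17/2; row 3: 22/2 = 11. Minimum is 7 at row 1 (u1 leaves); pivot element 3.
Divide row 1 by 3; eliminate column x2 from the other rows.
Row 3 update in column RHS: 22 − 2·7 = 8.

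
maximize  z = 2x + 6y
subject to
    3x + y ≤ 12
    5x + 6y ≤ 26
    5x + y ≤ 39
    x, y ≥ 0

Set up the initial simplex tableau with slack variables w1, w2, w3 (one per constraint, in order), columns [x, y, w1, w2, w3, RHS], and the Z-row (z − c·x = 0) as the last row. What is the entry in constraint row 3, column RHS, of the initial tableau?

39

The RHS of constraint 3 is b_3 = 39.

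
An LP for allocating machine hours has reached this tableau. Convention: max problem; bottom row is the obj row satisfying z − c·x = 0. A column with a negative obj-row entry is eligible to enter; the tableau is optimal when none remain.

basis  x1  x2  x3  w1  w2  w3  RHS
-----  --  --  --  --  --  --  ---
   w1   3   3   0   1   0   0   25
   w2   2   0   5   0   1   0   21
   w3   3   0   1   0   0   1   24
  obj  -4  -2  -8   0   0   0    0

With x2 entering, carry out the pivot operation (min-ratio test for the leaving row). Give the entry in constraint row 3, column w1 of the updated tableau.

Ratio test on column x2 — row 1: 25/3 = 25/3; row 2: entry 0 ≤ 0; row 3: entry 0 ≤ 0. Minimum is 25/3 at row 1 (w1 leaves); pivot element 3.
Divide row 1 by 3; eliminate column x2 from the other rows.
Row 3 update in column w1: 0 − 0·(1/3) = 0.

0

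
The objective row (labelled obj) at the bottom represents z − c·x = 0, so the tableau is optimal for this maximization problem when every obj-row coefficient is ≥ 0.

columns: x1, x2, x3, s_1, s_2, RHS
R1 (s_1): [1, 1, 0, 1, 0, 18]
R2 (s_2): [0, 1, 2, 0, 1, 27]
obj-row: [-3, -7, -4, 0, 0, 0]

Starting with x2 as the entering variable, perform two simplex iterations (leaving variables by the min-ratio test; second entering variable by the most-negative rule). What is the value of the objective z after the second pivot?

144

Ratio test on column x2 — row 1: 18/1 = 18; row 2: 27/1 = 27. Minimum is 18 at row 1 (s_1 leaves); pivot element 1.
Pivot on row 1; the obj-row RHS becomes 0 − (-7)·18 = 126.
Next entering variable (most negative obj-row entry -4): x3.
Ratio test on column x3 — row 1: entry 0 ≤ 0; row 2: 9/2 = 9/2. Minimum is 9/2 at row 2 (s_2 leaves); pivot element 2.
After the second pivot the obj-row RHS is 126 − (-4)·(9/2) = 144.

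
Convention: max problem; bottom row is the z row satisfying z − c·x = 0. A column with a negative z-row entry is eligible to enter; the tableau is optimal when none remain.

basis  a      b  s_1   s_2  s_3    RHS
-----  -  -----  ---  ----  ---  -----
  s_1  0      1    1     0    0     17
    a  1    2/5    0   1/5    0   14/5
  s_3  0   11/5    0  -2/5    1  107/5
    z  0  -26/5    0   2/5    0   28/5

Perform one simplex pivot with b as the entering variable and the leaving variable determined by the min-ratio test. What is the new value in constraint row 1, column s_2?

Ratio test on column b — row 1: 17/1 = 17; row 2: (14/5)/(2/5) = 7; row 3: (107/5)/(11/5) = 107/11. Minimum is 7 at row 2 (a leaves); pivot element 2/5.
Divide row 2 by 2/5; eliminate column b from the other rows.
Row 1 update in column s_2: 0 − 1·(1/2) = -1/2.

-1/2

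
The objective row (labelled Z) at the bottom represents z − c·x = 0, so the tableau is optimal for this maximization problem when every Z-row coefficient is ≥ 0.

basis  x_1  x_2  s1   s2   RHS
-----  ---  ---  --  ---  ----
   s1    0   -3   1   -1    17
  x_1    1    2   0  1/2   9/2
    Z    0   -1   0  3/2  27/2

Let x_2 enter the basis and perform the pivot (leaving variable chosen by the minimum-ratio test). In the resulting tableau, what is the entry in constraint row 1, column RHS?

Ratio test on column x_2 — row 1: entry -3 ≤ 0; row 2: (9/2)/2 = 9/4. Minimum is 9/4 at row 2 (x_1 leaves); pivot element 2.
Divide row 2 by 2; eliminate column x_2 from the other rows.
Row 1 update in column RHS: 17 − (-3)·(9/4) = 95/4.

95/4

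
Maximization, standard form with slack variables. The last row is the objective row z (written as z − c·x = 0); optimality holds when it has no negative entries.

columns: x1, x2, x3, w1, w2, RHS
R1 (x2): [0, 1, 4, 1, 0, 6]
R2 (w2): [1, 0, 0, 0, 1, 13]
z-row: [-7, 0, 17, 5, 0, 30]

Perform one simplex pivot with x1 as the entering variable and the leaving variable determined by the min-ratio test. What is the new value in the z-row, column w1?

5

Ratio test on column x1 — row 1: entry 0 ≤ 0; row 2: 13/1 = 13. Minimum is 13 at row 2 (w2 leaves); pivot element 1.
Divide row 2 by 1; eliminate column x1 from the other rows.
z-row update in column w1: 5 − (-7)·0 = 5.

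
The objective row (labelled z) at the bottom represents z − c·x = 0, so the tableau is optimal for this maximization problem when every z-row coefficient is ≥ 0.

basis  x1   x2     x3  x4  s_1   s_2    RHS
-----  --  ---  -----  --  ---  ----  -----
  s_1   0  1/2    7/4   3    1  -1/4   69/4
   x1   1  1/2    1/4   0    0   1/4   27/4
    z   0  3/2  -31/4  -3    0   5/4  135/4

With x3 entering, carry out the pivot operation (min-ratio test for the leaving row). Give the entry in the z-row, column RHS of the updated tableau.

771/7

Ratio test on column x3 — row 1: (69/4)/(7/4) = 69/7; row 2: (27/4)/(1/4) = 27. Minimum is 69/7 at row 1 (s_1 leaves); pivot element 7/4.
Divide row 1 by 7/4; eliminate column x3 from the other rows.
z-row update in column RHS: 135/4 − (-31/4)·(69/7) = 771/7.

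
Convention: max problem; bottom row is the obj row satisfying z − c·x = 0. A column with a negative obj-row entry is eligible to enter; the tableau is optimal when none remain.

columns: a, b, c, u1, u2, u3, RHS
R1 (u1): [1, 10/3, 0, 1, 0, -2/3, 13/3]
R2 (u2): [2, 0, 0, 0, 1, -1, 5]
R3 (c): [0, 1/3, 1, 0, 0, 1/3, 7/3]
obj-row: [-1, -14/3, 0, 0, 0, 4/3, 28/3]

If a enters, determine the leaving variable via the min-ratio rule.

Column a entries and ratios — u1: (13/3)/1 = 13/3; u2: 5/2 = 5/2; c: 0 ≤ 0, skip.
Smallest ratio is 5/2 in the row of u2, so u2 leaves.

u2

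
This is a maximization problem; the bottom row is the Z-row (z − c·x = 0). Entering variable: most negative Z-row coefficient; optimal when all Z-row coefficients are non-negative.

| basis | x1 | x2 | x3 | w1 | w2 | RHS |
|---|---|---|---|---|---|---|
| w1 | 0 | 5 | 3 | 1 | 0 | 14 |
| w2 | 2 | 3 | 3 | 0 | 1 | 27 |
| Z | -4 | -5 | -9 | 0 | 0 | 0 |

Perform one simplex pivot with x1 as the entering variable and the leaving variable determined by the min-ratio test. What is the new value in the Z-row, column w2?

2

Ratio test on column x1 — row 1: entry 0 ≤ 0; row 2: 27/2 = 27/2. Minimum is 27/2 at row 2 (w2 leaves); pivot element 2.
Divide row 2 by 2; eliminate column x1 from the other rows.
Z-row update in column w2: 0 − (-4)·(1/2) = 2.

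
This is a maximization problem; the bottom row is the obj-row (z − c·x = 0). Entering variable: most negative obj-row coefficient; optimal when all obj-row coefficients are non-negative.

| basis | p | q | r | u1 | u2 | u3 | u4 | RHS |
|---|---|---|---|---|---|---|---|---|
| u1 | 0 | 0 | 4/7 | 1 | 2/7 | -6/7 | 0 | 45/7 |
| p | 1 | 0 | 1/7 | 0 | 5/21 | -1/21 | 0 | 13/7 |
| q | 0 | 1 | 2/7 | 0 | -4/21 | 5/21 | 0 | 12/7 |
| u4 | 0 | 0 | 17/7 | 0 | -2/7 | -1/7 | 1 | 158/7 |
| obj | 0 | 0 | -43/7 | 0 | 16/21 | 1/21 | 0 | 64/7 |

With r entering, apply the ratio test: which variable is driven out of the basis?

q

Column r entries and ratios — u1: (45/7)/(4/7) = 45/4; p: (13/7)/(1/7) = 13; q: (12/7)/(2/7) = 6; u4: (158/7)/(17/7) = 158/17.
Smallest ratio is 6 in the row of q, so q leaves.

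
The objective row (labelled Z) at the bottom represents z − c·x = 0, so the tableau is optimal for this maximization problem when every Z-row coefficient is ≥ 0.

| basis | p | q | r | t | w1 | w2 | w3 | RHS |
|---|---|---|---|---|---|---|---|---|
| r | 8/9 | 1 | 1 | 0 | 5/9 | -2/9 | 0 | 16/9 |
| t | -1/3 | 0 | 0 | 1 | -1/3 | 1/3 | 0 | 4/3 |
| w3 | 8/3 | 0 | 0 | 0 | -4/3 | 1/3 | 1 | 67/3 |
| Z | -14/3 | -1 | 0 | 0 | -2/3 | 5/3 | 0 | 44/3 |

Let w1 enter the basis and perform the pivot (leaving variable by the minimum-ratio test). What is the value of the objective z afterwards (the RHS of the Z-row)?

Ratio test on column w1 — row 1: (16/9)/(5/9) = 16/5; row 2: entry -1/3 ≤ 0; row 3: entry -4/3 ≤ 0. Minimum is 16/5 at row 1 (r leaves); pivot element 5/9.
Pivot on row 1; the Z-row RHS becomes 44/3 − (-2/3)·(16/5) = 84/5.

84/5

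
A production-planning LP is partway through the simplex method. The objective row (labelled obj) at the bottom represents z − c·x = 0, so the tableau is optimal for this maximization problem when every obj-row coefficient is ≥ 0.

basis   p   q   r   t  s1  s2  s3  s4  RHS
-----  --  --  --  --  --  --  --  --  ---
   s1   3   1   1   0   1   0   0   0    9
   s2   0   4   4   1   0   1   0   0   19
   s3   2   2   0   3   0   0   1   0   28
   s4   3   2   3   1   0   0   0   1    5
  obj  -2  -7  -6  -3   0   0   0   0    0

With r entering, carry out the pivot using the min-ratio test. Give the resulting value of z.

Ratio test on column r — row 1: 9/1 = 9; row 2: 19/4 = 19/4; row 3: entry 0 ≤ 0; row 4: 5/3 = 5/3. Minimum is 5/3 at row 4 (s4 leaves); pivot element 3.
Pivot on row 4; the obj-row RHS becomes 0 − (-6)·(5/3) = 10.

10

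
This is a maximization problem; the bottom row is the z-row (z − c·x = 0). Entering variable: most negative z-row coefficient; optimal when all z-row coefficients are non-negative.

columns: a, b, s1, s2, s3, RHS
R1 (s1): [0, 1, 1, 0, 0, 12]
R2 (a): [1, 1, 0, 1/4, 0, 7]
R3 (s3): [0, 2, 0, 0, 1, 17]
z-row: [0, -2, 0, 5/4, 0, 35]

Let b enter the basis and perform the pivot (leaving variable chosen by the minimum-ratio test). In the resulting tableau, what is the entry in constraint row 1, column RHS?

Ratio test on column b — row 1: 12/1 = 12; row 2: 7/1 = 7; row 3: 17/2 = 17/2. Minimum is 7 at row 2 (a leaves); pivot element 1.
Divide row 2 by 1; eliminate column b from the other rows.
Row 1 update in column RHS: 12 − 1·7 = 5.

5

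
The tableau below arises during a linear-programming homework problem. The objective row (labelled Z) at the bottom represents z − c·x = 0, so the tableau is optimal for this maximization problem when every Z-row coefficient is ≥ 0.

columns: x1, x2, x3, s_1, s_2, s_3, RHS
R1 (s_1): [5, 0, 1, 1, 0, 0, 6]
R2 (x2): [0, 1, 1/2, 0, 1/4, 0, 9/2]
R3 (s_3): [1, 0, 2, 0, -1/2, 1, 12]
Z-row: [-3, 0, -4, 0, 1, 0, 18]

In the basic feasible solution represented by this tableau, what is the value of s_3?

12

s_3 is basic (row 3); its value is the RHS of that row, 12.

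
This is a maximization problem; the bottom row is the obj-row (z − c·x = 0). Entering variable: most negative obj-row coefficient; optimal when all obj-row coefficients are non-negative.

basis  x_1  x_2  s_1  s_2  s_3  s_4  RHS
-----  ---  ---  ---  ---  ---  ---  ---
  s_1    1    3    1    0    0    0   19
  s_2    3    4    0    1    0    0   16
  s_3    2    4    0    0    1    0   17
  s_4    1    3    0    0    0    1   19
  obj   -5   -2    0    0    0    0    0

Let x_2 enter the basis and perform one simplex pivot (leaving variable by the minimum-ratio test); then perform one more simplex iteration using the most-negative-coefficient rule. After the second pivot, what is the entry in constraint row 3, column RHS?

19/3

Ratio test on column x_2 — row 1: 19/3 = 19/3; row 2: 16/4 = 4; row 3: 17/4 = 17/4; row 4: 19/3 = 19/3. Minimum is 4 at row 2 (s_2 leaves); pivot element 4.
Divide row 2 by 4; eliminate column x_2 from the other rows.
Second iteration: most negative obj-row entry is -7/2 in column x_1, so x_1 enters.
Ratio test on column x_1 — row 1: entry -5/4 ≤ 0; row 2: 4/(3/4) = 16/3; row 3: entry -1 ≤ 0; row 4: entry -5/4 ≤ 0. Minimum is 16/3 at row 2 (x_2 leaves); pivot element 3/4.
Divide row 2 by 3/4; eliminate column x_1 from the other rows.
After both pivots, the entry at constraint row 3, column RHS is 19/3.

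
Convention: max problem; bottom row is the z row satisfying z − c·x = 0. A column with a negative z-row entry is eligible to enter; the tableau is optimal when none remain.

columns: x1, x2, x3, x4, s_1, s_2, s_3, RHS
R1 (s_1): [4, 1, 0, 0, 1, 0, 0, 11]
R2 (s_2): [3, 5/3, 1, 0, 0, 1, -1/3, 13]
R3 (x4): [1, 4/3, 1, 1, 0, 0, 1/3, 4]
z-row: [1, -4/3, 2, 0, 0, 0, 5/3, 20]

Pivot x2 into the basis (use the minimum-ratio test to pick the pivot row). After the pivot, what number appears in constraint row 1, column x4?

Ratio test on column x2 — row 1: 11/1 = 11; row 2: 13/(5/3) = 39/5; row 3: 4/(4/3) = 3. Minimum is 3 at row 3 (x4 leaves); pivot element 4/3.
Divide row 3 by 4/3; eliminate column x2 from the other rows.
Row 1 update in column x4: 0 − 1·(3/4) = -3/4.

-3/4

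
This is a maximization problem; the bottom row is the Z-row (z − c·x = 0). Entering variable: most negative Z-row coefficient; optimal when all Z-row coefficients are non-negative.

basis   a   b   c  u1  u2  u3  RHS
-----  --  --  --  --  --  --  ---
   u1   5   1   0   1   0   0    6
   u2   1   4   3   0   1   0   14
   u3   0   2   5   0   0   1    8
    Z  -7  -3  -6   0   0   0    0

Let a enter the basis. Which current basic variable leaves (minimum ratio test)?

Column a entries and ratios — u1: 6/5 = 6/5; u2: 14/1 = 14; u3: 0 ≤ 0, skip.
Smallest ratio is 6/5 in the row of u1, so u1 leaves.

u1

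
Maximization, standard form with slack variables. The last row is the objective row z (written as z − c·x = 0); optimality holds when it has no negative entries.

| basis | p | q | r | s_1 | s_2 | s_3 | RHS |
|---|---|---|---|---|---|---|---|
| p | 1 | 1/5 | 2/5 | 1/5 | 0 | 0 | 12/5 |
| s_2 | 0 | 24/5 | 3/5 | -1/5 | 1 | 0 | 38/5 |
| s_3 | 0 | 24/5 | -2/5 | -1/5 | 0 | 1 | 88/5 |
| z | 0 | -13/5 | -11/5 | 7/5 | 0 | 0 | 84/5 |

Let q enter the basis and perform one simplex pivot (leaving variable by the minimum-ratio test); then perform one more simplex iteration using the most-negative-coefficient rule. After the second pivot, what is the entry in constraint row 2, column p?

-1/3

Ratio test on column q — row 1: (12/5)/(1/5) = 12; row 2: (38/5)/(24/5) = 19/12; row 3: (88/5)/(24/5) = 11/3. Minimum is 19/12 at row 2 (s_2 leaves); pivot element 24/5.
Divide row 2 by 24/5; eliminate column q from the other rows.
Second iteration: most negative z-row entry is -15/8 in column r, so r enters.
Ratio test on column r — row 1: (25/12)/(3/8) = 50/9; row 2: (19/12)/(1/8) = 38/3; row 3: entry -1 ≤ 0. Minimum is 50/9 at row 1 (p leaves); pivot element 3/8.
Divide row 1 by 3/8; eliminate column r from the other rows.
After both pivots, the entry at constraint row 2, column p is -1/3.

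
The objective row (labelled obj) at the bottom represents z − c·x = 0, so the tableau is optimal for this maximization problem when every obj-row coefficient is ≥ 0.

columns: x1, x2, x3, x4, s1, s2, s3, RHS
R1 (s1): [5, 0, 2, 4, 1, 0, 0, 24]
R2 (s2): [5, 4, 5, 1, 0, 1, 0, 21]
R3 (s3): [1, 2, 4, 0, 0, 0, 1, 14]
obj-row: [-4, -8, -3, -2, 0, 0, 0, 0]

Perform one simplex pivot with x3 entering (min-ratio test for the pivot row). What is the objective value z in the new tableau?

21/2

Ratio test on column x3 — row 1: 24/2 = 12; row 2: 21/5 = 21/5; row 3: 14/4 = 7/2. Minimum is 7/2 at row 3 (s3 leaves); pivot element 4.
Pivot on row 3; the obj-row RHS becomes 0 − (-3)·(7/2) = 21/2.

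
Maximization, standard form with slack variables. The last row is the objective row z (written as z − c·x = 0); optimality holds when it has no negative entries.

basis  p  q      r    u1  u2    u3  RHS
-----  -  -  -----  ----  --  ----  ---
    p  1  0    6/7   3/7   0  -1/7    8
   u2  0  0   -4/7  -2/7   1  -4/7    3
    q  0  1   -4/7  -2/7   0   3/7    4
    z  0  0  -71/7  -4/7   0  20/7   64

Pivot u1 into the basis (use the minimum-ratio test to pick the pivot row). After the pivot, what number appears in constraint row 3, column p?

Ratio test on column u1 — row 1: 8/(3/7) = 56/3; row 2: entry -2/7 ≤ 0; row 3: entry -2/7 ≤ 0. Minimum is 56/3 at row 1 (p leaves); pivot element 3/7.
Divide row 1 by 3/7; eliminate column u1 from the other rows.
Row 3 update in column p: 0 − (-2/7)·(7/3) = 2/3.

2/3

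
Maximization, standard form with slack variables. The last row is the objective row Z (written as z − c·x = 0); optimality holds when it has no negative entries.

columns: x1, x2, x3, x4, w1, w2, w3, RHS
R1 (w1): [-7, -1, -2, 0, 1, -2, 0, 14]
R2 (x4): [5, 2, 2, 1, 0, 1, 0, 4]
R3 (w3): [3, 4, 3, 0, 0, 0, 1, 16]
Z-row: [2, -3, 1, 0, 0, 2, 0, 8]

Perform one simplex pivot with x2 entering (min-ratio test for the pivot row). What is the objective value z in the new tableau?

14

Ratio test on column x2 — row 1: entry -1 ≤ 0; row 2: 4/2 = 2; row 3: 16/4 = 4. Minimum is 2 at row 2 (x4 leaves); pivot element 2.
Pivot on row 2; the Z-row RHS becomes 8 − (-3)·2 = 14.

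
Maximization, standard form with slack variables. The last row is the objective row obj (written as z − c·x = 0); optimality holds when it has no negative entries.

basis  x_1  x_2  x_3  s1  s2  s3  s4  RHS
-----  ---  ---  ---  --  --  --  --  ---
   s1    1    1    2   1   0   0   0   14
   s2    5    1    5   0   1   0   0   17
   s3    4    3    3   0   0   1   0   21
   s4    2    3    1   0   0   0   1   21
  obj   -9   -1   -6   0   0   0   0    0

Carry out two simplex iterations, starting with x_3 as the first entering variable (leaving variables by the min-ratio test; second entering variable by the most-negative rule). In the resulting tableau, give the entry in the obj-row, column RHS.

Ratio test on column x_3 — row 1: 14/2 = 7; row 2: 17/5 = 17/5; row 3: 21/3 = 7; row 4: 21/1 = 21. Minimum is 17/5 at row 2 (s2 leaves); pivot element 5.
Divide row 2 by 5; eliminate column x_3 from the other rows.
Second iteration: most negative obj-row entry is -3 in column x_1, so x_1 enters.
Ratio test on column x_1 — row 1: entry -1 ≤ 0; row 2: (17/5)/1 = 17/5; row 3: (54/5)/1 = 54/5; row 4: (88/5)/1 = 88/5. Minimum is 17/5 at row 2 (x_3 leaves); pivot element 1.
Divide row 2 by 1; eliminate column x_1 from the other rows.
After both pivots, the entry at the obj-row, column RHS is 153/5.

153/5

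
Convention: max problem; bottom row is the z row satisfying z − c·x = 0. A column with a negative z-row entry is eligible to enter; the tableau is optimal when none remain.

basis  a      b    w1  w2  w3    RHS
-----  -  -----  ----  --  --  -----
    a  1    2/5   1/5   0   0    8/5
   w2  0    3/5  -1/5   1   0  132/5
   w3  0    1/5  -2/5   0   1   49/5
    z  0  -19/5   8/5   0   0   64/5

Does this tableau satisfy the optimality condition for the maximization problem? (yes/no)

The z-row has a negative entry -19/5 in column b, so it is not optimal.

no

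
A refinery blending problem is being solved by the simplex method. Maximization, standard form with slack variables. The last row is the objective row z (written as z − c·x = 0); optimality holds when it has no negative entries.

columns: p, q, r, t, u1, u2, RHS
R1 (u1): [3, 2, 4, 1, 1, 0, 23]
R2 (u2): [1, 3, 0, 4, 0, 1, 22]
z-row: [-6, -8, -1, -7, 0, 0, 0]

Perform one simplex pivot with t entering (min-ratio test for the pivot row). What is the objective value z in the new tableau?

Ratio test on column t — row 1: 23/1 = 23; row 2: 22/4 = 11/2. Minimum is 11/2 at row 2 (u2 leaves); pivot element 4.
Pivot on row 2; the z-row RHS becomes 0 − (-7)·(11/2) = 77/2.

77/2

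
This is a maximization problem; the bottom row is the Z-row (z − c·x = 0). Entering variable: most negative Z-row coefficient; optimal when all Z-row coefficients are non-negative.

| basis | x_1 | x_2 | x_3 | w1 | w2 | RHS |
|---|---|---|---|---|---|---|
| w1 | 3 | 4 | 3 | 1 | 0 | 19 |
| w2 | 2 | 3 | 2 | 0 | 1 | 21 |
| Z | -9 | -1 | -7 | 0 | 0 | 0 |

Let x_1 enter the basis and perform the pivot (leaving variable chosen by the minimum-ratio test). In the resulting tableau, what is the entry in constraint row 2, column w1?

-2/3

Ratio test on column x_1 — row 1: 19/3 = 19/3; row 2: 21/2 = 21/2. Minimum is 19/3 at row 1 (w1 leaves); pivot element 3.
Divide row 1 by 3; eliminate column x_1 from the other rows.
Row 2 update in column w1: 0 − 2·(1/3) = -2/3.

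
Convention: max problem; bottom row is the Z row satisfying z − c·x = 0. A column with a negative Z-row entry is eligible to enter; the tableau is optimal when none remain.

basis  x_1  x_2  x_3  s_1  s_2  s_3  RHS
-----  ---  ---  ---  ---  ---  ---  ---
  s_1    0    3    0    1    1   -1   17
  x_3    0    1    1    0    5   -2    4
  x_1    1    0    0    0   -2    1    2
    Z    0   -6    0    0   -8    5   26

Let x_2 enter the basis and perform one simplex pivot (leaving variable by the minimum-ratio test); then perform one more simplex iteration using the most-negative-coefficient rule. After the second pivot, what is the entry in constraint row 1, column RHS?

Ratio test on column x_2 — row 1: 17/3 = 17/3; row 2: 4/1 = 4; row 3: entry 0 ≤ 0. Minimum is 4 at row 2 (x_3 leaves); pivot element 1.
Divide row 2 by 1; eliminate column x_2 from the other rows.
Second iteration: most negative Z-row entry is -7 in column s_3, so s_3 enters.
Ratio test on column s_3 — row 1: 5/5 = 1; row 2: entry -2 ≤ 0; row 3: 2/1 = 2. Minimum is 1 at row 1 (s_1 leaves); pivot element 5.
Divide row 1 by 5; eliminate column s_3 from the other rows.
After both pivots, the entry at constraint row 1, column RHS is 1.

1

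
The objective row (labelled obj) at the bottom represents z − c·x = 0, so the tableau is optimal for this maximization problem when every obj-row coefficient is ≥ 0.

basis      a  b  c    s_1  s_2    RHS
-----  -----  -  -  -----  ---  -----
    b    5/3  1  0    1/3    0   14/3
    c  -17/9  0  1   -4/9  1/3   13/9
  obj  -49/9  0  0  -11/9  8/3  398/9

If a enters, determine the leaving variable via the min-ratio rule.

Column a entries and ratios — b: (14/3)/(5/3) = 14/5; c: -17/9 ≤ 0, skip.
Smallest ratio is 14/5 in the row of b, so b leaves.

b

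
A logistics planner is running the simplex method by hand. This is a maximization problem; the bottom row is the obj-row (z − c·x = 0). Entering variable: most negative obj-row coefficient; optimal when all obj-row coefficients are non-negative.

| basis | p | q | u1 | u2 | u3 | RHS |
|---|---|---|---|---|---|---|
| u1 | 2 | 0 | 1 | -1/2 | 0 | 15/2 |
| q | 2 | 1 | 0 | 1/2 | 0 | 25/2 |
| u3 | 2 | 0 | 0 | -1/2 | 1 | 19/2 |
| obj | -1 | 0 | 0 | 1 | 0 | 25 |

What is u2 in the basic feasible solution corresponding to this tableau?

u2 is not in the basis, so in the current basic feasible solution u2 = 0.

0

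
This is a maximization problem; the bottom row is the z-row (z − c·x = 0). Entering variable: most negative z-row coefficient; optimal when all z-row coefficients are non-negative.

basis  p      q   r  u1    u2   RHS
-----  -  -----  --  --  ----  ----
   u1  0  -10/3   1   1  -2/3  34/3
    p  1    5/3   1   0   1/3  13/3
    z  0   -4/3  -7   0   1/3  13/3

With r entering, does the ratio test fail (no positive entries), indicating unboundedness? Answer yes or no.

no

Column r has positive entries in row(s) 1, 2, so the ratio test bounds it — not unbounded.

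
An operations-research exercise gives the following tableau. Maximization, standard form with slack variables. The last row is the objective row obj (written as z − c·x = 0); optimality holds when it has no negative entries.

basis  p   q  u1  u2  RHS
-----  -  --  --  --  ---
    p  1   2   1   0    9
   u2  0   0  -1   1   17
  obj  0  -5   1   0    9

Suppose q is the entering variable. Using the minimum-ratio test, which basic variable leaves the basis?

Column q entries and ratios — p: 9/2 = 9/2; u2: 0 ≤ 0, skip.
Smallest ratio is 9/2 in the row of p, so p leaves.

p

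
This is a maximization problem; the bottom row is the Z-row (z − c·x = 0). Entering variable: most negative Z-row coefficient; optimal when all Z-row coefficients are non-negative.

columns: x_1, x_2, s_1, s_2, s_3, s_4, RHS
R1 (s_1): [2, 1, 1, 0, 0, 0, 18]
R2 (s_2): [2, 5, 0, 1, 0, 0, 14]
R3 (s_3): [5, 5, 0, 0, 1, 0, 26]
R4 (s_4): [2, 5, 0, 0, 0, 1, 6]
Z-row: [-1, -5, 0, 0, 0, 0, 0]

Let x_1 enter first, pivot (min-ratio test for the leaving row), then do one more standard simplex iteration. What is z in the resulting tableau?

6

Ratio test on column x_1 — row 1: 18/2 = 9; row 2: 14/2 = 7; row 3: 26/5 = 26/5; row 4: 6/2 = 3. Minimum is 3 at row 4 (s_4 leaves); pivot element 2.
Pivot on row 4; the Z-row RHS becomes 0 − (-1)·3 = 3.
Next entering variable (most negative Z-row entry -5/2): x_2.
Ratio test on column x_2 — row 1: entry -4 ≤ 0; row 2: entry 0 ≤ 0; row 3: entry -15/2 ≤ 0; row 4: 3/(5/2) = 6/5. Minimum is 6/5 at row 4 (x_1 leaves); pivot element 5/2.
After the second pivot the Z-row RHS is 3 − (-5/2)·(6/5) = 6.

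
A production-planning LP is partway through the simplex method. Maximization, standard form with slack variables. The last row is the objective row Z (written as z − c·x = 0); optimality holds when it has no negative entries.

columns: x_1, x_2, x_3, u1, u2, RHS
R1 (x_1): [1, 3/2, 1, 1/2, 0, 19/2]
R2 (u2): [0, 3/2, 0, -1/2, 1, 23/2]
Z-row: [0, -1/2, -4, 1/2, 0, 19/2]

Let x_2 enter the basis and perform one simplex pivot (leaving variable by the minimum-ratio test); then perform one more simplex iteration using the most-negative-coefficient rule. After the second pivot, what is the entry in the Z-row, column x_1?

4

Ratio test on column x_2 — row 1: (19/2)/(3/2) = 19/3; row 2: (23/2)/(3/2) = 23/3. Minimum is 19/3 at row 1 (x_1 leaves); pivot element 3/2.
Divide row 1 by 3/2; eliminate column x_2 from the other rows.
Second iteration: most negative Z-row entry is -11/3 in column x_3, so x_3 enters.
Ratio test on column x_3 — row 1: (19/3)/(2/3) = 19/2; row 2: entry -1 ≤ 0. Minimum is 19/2 at row 1 (x_2 leaves); pivot element 2/3.
Divide row 1 by 2/3; eliminate column x_3 from the other rows.
After both pivots, the entry at the Z-row, column x_1 is 4.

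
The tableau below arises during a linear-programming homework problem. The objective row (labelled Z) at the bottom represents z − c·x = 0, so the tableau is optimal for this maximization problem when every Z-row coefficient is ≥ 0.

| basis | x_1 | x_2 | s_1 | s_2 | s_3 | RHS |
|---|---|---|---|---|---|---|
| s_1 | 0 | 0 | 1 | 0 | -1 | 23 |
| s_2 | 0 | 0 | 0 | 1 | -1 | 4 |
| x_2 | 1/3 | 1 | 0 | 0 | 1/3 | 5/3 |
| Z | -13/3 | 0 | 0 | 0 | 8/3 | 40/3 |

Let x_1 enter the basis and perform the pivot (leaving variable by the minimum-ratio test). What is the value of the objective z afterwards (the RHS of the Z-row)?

35

Ratio test on column x_1 — row 1: entry 0 ≤ 0; row 2: entry 0 ≤ 0; row 3: (5/3)/(1/3) = 5. Minimum is 5 at row 3 (x_2 leaves); pivot element 1/3.
Pivot on row 3; the Z-row RHS becomes 40/3 − (-13/3)·5 = 35.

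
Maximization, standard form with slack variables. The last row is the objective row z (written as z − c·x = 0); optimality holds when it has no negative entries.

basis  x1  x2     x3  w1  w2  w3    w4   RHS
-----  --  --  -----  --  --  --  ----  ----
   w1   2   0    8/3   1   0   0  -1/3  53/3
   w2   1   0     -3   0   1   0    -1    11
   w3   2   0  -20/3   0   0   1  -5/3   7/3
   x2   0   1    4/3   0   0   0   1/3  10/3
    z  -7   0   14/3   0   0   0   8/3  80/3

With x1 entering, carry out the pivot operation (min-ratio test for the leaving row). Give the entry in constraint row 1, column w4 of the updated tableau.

Ratio test on column x1 — row 1: (53/3)/2 = 53/6; row 2: 11/1 = 11; row 3: (7/3)/2 = 7/6; row 4: entry 0 ≤ 0. Minimum is 7/6 at row 3 (w3 leaves); pivot element 2.
Divide row 3 by 2; eliminate column x1 from the other rows.
Row 1 update in column w4: -1/3 − 2·(-5/6) = 4/3.

4/3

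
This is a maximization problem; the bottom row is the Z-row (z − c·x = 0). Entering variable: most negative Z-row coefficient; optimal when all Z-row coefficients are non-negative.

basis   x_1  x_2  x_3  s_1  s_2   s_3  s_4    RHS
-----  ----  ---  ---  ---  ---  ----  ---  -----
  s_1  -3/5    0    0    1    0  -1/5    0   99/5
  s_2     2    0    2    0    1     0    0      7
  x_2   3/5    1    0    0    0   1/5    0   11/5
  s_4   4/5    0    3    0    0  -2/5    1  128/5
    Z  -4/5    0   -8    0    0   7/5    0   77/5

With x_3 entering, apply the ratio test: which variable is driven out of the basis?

s_2

Column x_3 entries and ratios — s_1: 0 ≤ 0, skip; s_2: 7/2 = 7/2; x_2: 0 ≤ 0, skip; s_4: (128/5)/3 = 128/15.
Smallest ratio is 7/2 in the row of s_2, so s_2 leaves.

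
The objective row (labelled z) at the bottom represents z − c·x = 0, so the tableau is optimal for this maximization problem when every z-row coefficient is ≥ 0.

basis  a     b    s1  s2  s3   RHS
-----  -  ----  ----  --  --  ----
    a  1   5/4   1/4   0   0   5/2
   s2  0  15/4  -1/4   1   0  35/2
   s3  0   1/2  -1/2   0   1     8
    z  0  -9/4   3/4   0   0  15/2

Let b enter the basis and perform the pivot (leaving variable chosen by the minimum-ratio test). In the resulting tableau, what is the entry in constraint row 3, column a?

-2/5

Ratio test on column b — row 1: (5/2)/(5/4) = 2; row 2: (35/2)/(15/4) = 14/3; row 3: 8/(1/2) = 16. Minimum is 2 at row 1 (a leaves); pivot element 5/4.
Divide row 1 by 5/4; eliminate column b from the other rows.
Row 3 update in column a: 0 − (1/2)·(4/5) = -2/5.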